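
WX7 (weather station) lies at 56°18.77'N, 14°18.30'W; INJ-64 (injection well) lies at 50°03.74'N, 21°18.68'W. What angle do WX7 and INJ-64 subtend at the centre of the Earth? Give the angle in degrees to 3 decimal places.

7.521°

WX7: φ = +56.31283°, λ = -14.30500°
INJ-64: φ = +50.06233°, λ = -21.31133°
Δφ = -6.2505°,  Δλ = -7.0063°
a = sin²(Δφ/2) + cos φ₁ cos φ₂ sin²(Δλ/2) = 0.004302
c = 2·arcsin(√a) = 0.131269 rad = 7.5212°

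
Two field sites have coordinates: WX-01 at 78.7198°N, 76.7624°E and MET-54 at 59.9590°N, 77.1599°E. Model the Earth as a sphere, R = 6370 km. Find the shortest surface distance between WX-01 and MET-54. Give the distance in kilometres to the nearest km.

2086 km

Δφ = -18.7608°,  Δλ = 0.3975°
a = sin²(Δφ/2) + cos φ₁ cos φ₂ sin²(Δλ/2) = 0.026566
c = 2·arcsin(√a) = 0.327445 rad = 18.7612°
d = R·c = 6370 × 0.327445 = 2085.8 km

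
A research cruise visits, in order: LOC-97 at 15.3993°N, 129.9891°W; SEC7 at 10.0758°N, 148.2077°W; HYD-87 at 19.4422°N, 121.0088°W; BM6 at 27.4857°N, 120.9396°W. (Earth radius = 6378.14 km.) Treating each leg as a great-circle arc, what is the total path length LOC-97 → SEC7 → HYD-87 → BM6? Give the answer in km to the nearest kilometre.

6062 km

LOC-97→SEC7: c = 0.323582 rad, d = 2063.85 km
SEC7→HYD-87: c = 0.486432 rad, d = 3102.53 km
HYD-87→BM6: c = 0.140390 rad, d = 895.43 km
Total = 2063.85 + 3102.53 + 895.43 = 6061.81 km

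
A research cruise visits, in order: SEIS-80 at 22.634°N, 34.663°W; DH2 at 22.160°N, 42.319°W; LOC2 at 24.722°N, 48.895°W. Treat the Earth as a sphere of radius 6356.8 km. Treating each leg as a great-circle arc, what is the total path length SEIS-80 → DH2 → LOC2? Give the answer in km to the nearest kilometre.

1514 km

SEIS-80→DH2: c = 0.123806 rad, d = 787.01 km
DH2→LOC2: c = 0.114380 rad, d = 727.09 km
Total = 787.01 + 727.09 = 1514.10 km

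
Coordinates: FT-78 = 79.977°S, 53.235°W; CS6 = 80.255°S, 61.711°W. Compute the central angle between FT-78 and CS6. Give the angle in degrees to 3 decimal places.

Δφ = -0.2780°,  Δλ = -8.4760°
a = sin²(Δφ/2) + cos φ₁ cos φ₂ sin²(Δλ/2) = 0.000167
c = 2·arcsin(√a) = 0.025828 rad = 1.4799°

1.480°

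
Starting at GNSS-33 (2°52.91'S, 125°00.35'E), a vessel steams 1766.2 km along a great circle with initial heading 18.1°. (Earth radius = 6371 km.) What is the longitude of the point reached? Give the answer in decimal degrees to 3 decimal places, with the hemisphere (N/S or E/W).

GNSS-33: φ = -2.88183°, λ = +125.00583°
δ = d/R = 1766.2/6371 = 0.277225 rad
φ₂ = arcsin(sin φ₁ cos δ + cos φ₁ sin δ cos θ)
   = arcsin(-0.05028·0.96182 + 0.99874·0.27369·0.95052) = 12.20785°
λ₂ = λ₁ + atan2(sin θ sin δ cos φ₁, cos δ − sin φ₁ sin φ₂) = 129.99662°

129.997°E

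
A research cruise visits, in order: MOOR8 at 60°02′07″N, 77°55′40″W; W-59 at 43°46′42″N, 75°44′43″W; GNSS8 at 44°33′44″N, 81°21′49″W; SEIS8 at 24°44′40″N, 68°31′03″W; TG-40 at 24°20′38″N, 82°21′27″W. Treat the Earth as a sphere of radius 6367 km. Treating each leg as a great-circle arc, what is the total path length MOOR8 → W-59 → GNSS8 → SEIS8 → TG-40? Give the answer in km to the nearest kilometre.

MOOR8: φ = +60.03528°, λ = -77.92778°
W-59: φ = +43.77833°, λ = -75.74528°
GNSS8: φ = +44.56222°, λ = -81.36361°
SEIS8: φ = +24.74444°, λ = -68.51750°
TG-40: φ = +24.34389°, λ = -82.35750°
MOOR8→W-59: c = 0.284670 rad, d = 1812.50 km
W-59→GNSS8: c = 0.071637 rad, d = 456.12 km
GNSS8→SEIS8: c = 0.390865 rad, d = 2488.64 km
SEIS8→TG-40: c = 0.219745 rad, d = 1399.12 km
Total = 1812.50 + 456.12 + 2488.64 + 1399.12 = 6156.36 km

6156 km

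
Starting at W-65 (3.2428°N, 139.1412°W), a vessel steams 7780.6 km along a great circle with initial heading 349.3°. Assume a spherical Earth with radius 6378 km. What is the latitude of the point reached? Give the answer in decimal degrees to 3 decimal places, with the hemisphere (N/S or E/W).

70.171°N

δ = d/R = 7780.6/6378 = 1.219912 rad
φ₂ = arcsin(sin φ₁ cos δ + cos φ₁ sin δ cos θ)
   = arcsin(0.05657·0.34373 + 0.99840·0.93907·0.98261) = 70.17074°
λ₂ = λ₁ + atan2(sin θ sin δ cos φ₁, cos δ − sin φ₁ sin φ₂) = -170.07097°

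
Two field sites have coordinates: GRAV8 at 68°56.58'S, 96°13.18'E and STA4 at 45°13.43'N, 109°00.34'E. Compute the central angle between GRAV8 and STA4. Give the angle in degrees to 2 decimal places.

GRAV8: φ = -68.94300°, λ = +96.21967°
STA4: φ = +45.22383°, λ = +109.00567°
Δφ = 114.1668°,  Δλ = 12.7860°
a = sin²(Δφ/2) + cos φ₁ cos φ₂ sin²(Δλ/2) = 0.707835
c = 2·arcsin(√a) = 1.999476 rad = 114.5615°

114.56°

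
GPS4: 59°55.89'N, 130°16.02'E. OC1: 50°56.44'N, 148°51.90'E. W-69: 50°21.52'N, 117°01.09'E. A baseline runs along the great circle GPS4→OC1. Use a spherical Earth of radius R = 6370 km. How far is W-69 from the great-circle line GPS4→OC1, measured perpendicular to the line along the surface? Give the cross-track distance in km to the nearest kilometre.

GPS4: φ = +59.93150°, λ = +130.26700°
OC1: φ = +50.94067°, λ = +148.86500°
W-69: φ = +50.35867°, λ = +117.01817°
δ₁₃ = central angle GPS4→W-69 = 0.212213 rad  (haversine)
θ₁₃ = bearing GPS4→W-69 = 223.963°,  θ₁₂ = bearing GPS4→OC1 = 122.454°
dₓₜ = R·arcsin(sin δ₁₃ · sin(θ₁₃ − θ₁₂)) = 6370·arcsin(0.21062·sin(101.509°)) = 1324.215 km
|dₓₜ| = 1324.215 km

1324 km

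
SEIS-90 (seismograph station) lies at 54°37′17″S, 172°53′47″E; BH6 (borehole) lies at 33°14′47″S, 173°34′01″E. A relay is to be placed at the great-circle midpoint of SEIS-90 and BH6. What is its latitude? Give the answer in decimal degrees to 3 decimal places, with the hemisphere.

43.934°S

SEIS-90: φ = -54.62139°, λ = +172.89639°
BH6: φ = -33.24639°, λ = +173.56694°
Bx = cos φ₂ cos Δλ = 0.836263,  By = cos φ₂ sin Δλ = 0.009788
φₘ = atan2(sin φ₁ + sin φ₂, √((cos φ₁ + Bx)² + By²)) = -43.93436°
λₘ = λ₁ + atan2(By, cos φ₁ + Bx) = 173.29263°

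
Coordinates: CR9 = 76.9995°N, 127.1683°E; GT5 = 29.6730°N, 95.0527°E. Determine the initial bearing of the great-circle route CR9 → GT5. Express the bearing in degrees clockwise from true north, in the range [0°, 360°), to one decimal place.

217.3°

Δλ = -32.1156°
y = sin Δλ · cos φ₂ = -0.461914
x = cos φ₁ sin φ₂ − sin φ₁ cos φ₂ cos Δλ = -0.605680
θ = atan2(y, x) = -142.6695° → 217.3305° (mod 360°)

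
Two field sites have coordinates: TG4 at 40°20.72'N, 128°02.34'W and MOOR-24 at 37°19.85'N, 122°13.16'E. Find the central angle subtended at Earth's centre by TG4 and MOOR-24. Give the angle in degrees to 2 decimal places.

79.17°

TG4: φ = +40.34533°, λ = -128.03900°
MOOR-24: φ = +37.33083°, λ = +122.21933°
Δφ = -3.0145°,  Δλ = -109.7417°
a = sin²(Δφ/2) + cos φ₁ cos φ₂ sin²(Δλ/2) = 0.406057
c = 2·arcsin(√a) = 1.381787 rad = 79.1705°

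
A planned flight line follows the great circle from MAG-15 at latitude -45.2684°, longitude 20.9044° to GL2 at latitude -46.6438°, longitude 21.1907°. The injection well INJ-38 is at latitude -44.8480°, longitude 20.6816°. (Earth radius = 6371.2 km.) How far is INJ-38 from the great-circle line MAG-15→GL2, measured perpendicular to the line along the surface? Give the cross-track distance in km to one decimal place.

10.8 km

δ₁₃ = central angle MAG-15→INJ-38 = 0.007835 rad  (haversine)
θ₁₃ = bearing MAG-15→INJ-38 = 339.397°,  θ₁₂ = bearing MAG-15→GL2 = 171.868°
dₓₜ = R·arcsin(sin δ₁₃ · sin(θ₁₃ − θ₁₂)) = 6371.2·arcsin(0.00783·sin(167.529°)) = 10.779 km
|dₓₜ| = 10.779 km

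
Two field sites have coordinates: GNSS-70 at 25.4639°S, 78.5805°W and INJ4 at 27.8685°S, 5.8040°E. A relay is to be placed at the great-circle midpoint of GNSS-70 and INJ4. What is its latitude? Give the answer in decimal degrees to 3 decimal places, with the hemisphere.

34.130°S

Bx = cos φ₂ cos Δλ = 0.086504,  By = cos φ₂ sin Δλ = 0.879780
φₘ = atan2(sin φ₁ + sin φ₂, √((cos φ₁ + Bx)² + By²)) = -34.12978°
λₘ = λ₁ + atan2(By, cos φ₁ + Bx) = -36.93566°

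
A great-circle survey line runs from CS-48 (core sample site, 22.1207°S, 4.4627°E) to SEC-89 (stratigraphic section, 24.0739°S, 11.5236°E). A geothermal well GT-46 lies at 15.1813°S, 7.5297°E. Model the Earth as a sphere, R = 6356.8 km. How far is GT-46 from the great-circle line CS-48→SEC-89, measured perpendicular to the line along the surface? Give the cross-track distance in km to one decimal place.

831.2 km

δ₁₃ = central angle CS-48→GT-46 = 0.131290 rad  (haversine)
θ₁₃ = bearing CS-48→GT-46 = 23.231°,  θ₁₂ = bearing CS-48→SEC-89 = 108.103°
dₓₜ = R·arcsin(sin δ₁₃ · sin(θ₁₃ − θ₁₂)) = 6356.8·arcsin(0.13091·sin(-84.873°)) = -831.223 km
|dₓₜ| = 831.223 km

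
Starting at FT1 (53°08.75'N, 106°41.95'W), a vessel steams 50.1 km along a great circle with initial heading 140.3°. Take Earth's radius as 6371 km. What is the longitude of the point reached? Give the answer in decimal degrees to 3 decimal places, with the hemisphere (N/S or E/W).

106.223°W

FT1: φ = +53.14583°, λ = -106.69917°
δ = d/R = 50.1/6371 = 0.007864 rad
φ₂ = arcsin(sin φ₁ cos δ + cos φ₁ sin δ cos θ)
   = arcsin(0.80016·0.99997 + 0.59978·0.00786·-0.76940) = 52.79822°
λ₂ = λ₁ + atan2(sin θ sin δ cos φ₁, cos δ − sin φ₁ sin φ₂) = -106.22316°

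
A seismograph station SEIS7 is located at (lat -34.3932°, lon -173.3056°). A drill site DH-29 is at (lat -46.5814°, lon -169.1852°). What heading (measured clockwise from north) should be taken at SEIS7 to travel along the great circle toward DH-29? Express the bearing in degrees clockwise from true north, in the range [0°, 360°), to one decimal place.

166.9°

Δλ = 4.1204°
y = sin Δλ · cos φ₂ = 0.049386
x = cos φ₁ sin φ₂ − sin φ₁ cos φ₂ cos Δλ = -0.212127
θ = atan2(y, x) = 166.8942° → 166.8942° (mod 360°)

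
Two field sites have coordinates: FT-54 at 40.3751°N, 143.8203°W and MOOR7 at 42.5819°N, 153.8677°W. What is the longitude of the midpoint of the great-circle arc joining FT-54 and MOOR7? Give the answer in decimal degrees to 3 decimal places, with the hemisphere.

Bx = cos φ₂ cos Δλ = 0.725019,  By = cos φ₂ sin Δλ = -0.128459
φₘ = atan2(sin φ₁ + sin φ₂, √((cos φ₁ + Bx)² + By²)) = 41.58792°
λₘ = λ₁ + atan2(By, cos φ₁ + Bx) = -148.75824°

148.758°W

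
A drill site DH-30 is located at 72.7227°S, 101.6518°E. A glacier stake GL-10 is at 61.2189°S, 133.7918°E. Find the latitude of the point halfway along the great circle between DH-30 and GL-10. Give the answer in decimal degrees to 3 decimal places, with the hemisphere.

Bx = cos φ₂ cos Δλ = 0.407680,  By = cos φ₂ sin Δλ = 0.256134
φₘ = atan2(sin φ₁ + sin φ₂, √((cos φ₁ + Bx)² + By²)) = -67.73498°
λₘ = λ₁ + atan2(By, cos φ₁ + Bx) = 121.62687°

67.735°S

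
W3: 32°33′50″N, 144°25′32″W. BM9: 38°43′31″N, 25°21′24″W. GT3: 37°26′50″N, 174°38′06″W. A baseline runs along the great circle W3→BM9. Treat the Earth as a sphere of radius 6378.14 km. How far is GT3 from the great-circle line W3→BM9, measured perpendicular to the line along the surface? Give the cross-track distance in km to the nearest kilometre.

W3: φ = +32.56389°, λ = -144.42556°
BM9: φ = +38.72528°, λ = -25.35667°
GT3: φ = +37.44722°, λ = -174.63500°
δ₁₃ = central angle W3→GT3 = 0.438239 rad  (haversine)
θ₁₃ = bearing W3→GT3 = 289.717°,  θ₁₂ = bearing W3→BM9 = 42.999°
dₓₜ = R·arcsin(sin δ₁₃ · sin(θ₁₃ − θ₁₂)) = 6378.14·arcsin(0.42435·sin(246.718°)) = -2553.831 km
|dₓₜ| = 2553.831 km

2554 km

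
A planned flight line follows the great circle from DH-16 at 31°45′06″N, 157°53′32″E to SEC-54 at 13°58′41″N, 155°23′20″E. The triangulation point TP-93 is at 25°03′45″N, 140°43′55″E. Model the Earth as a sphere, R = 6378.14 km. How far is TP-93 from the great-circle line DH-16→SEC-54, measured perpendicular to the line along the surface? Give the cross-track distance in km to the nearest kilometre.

DH-16: φ = +31.75167°, λ = +157.89222°
SEC-54: φ = +13.97806°, λ = +155.38889°
TP-93: φ = +25.06250°, λ = +140.73194°
δ₁₃ = central angle DH-16→TP-93 = 0.287688 rad  (haversine)
θ₁₃ = bearing DH-16→TP-93 = 250.382°,  θ₁₂ = bearing DH-16→SEC-54 = 187.917°
dₓₜ = R·arcsin(sin δ₁₃ · sin(θ₁₃ − θ₁₂)) = 6378.14·arcsin(0.28374·sin(62.465°)) = 1622.150 km
|dₓₜ| = 1622.150 km

1622 km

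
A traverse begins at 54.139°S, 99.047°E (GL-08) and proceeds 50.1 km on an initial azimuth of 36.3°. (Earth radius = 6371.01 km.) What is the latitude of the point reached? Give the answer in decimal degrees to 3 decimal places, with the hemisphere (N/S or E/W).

δ = d/R = 50.1/6371.01 = 0.007864 rad
φ₂ = arcsin(sin φ₁ cos δ + cos φ₁ sin δ cos θ)
   = arcsin(-0.81044·0.99997 + 0.58582·0.00786·0.80593) = -53.77503°
λ₂ = λ₁ + atan2(sin θ sin δ cos φ₁, cos δ − sin φ₁ sin φ₂) = 99.49836°

53.775°S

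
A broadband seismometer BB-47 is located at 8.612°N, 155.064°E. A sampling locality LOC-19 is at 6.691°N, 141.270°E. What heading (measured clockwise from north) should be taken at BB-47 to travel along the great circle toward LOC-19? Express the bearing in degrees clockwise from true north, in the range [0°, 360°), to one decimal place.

263.0°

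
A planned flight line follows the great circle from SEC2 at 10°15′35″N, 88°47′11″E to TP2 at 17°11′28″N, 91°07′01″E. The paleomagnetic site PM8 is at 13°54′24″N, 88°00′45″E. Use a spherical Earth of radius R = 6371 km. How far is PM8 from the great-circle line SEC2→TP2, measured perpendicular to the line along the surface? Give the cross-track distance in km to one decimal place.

SEC2: φ = +10.25972°, λ = +88.78639°
TP2: φ = +17.19111°, λ = +91.11694°
PM8: φ = +13.90667°, λ = +88.01250°
δ₁₃ = central angle SEC2→PM8 = 0.065007 rad  (haversine)
θ₁₃ = bearing SEC2→PM8 = 348.356°,  θ₁₂ = bearing SEC2→TP2 = 17.824°
dₓₜ = R·arcsin(sin δ₁₃ · sin(θ₁₃ − θ₁₂)) = 6371·arcsin(0.06496·sin(330.532°)) = -203.629 km
|dₓₜ| = 203.629 km

203.6 km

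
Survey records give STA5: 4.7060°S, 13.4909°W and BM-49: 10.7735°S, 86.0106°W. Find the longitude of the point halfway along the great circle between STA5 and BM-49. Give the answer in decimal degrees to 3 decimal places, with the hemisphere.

49.448°W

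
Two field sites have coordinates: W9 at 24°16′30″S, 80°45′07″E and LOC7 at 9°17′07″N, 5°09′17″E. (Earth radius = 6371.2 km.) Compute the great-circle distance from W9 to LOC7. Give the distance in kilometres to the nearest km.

9001 km

W9: φ = -24.27500°, λ = +80.75194°
LOC7: φ = +9.28528°, λ = +5.15472°
Δφ = 33.5603°,  Δλ = -75.5972°
a = sin²(Δφ/2) + cos φ₁ cos φ₂ sin²(Δλ/2) = 0.421280
c = 2·arcsin(√a) = 1.412699 rad = 80.9417°
d = R·c = 6371.2 × 1.412699 = 9000.6 km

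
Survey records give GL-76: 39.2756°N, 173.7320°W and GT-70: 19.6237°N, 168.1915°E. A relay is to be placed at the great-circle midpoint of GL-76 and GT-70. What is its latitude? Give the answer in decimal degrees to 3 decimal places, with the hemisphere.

Bx = cos φ₂ cos Δλ = 0.895428,  By = cos φ₂ sin Δλ = -0.292265
φₘ = atan2(sin φ₁ + sin φ₂, √((cos φ₁ + Bx)² + By²)) = 29.75413°
λₘ = λ₁ + atan2(By, cos φ₁ + Bx) = 176.33858°

29.754°N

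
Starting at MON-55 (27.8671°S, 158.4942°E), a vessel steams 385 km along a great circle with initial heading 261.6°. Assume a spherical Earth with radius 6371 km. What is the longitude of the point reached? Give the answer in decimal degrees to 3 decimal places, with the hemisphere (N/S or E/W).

154.603°E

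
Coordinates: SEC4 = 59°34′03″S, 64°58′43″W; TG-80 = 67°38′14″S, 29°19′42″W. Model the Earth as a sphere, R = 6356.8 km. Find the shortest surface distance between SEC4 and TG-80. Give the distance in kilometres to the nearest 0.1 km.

SEC4: φ = -59.56750°, λ = -64.97861°
TG-80: φ = -67.63722°, λ = -29.32833°
Δφ = -8.0697°,  Δλ = 35.6503°
a = sin²(Δφ/2) + cos φ₁ cos φ₂ sin²(Δλ/2) = 0.023010
c = 2·arcsin(√a) = 0.304554 rad = 17.4496°
d = R·c = 6356.8 × 0.304554 = 1936.0 km

1936.0 km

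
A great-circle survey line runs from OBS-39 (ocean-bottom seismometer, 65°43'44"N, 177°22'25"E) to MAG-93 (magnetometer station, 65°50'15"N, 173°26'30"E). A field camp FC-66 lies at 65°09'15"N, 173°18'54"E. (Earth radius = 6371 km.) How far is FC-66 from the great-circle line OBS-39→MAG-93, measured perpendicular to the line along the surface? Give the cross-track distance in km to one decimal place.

76.1 km

OBS-39: φ = +65.72889°, λ = +177.37361°
MAG-93: φ = +65.83750°, λ = +173.44167°
FC-66: φ = +65.15417°, λ = +173.31500°
δ₁₃ = central angle OBS-39→FC-66 = 0.031096 rad  (haversine)
θ₁₃ = bearing OBS-39→FC-66 = 253.039°,  θ₁₂ = bearing OBS-39→MAG-93 = 275.644°
dₓₜ = R·arcsin(sin δ₁₃ · sin(θ₁₃ − θ₁₂)) = 6371·arcsin(0.03109·sin(-22.605°)) = -76.141 km
|dₓₜ| = 76.141 km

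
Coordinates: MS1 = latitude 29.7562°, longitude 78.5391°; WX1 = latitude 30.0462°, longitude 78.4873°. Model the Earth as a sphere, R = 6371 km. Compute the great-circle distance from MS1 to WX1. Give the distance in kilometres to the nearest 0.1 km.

32.6 km

Δφ = 0.2900°,  Δλ = -0.0518°
a = sin²(Δφ/2) + cos φ₁ cos φ₂ sin²(Δλ/2) = 0.000007
c = 2·arcsin(√a) = 0.005122 rad = 0.2935°
d = R·c = 6371 × 0.005122 = 32.6 km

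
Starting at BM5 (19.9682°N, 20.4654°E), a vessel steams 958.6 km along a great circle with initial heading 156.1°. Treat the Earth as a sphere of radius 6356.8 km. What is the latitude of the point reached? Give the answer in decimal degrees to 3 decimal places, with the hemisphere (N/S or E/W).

12.036°N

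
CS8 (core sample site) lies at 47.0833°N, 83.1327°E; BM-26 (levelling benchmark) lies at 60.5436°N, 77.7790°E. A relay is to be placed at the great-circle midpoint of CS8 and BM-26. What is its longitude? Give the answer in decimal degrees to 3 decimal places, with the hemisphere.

Bx = cos φ₂ cos Δλ = 0.489616,  By = cos φ₂ sin Δλ = -0.045883
φₘ = atan2(sin φ₁ + sin φ₂, √((cos φ₁ + Bx)² + By²)) = 53.84248°
λₘ = λ₁ + atan2(By, cos φ₁ + Bx) = 80.88797°

80.888°E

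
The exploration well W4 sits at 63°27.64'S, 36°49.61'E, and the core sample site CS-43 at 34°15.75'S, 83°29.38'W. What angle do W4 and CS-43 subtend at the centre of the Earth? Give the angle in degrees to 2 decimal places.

W4: φ = -63.46067°, λ = +36.82683°
CS-43: φ = -34.26250°, λ = -83.48967°
Δφ = 29.1982°,  Δλ = -120.3165°
a = sin²(Δφ/2) + cos φ₁ cos φ₂ sin²(Δλ/2) = 0.341370
c = 2·arcsin(√a) = 1.247957 rad = 71.5026°

71.50°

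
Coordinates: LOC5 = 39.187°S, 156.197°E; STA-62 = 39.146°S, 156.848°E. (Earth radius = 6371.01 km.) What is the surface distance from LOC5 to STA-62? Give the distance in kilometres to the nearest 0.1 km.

Δφ = 0.0410°,  Δλ = 0.6510°
a = sin²(Δφ/2) + cos φ₁ cos φ₂ sin²(Δλ/2) = 0.000020
c = 2·arcsin(√a) = 0.008838 rad = 0.5064°
d = R·c = 6371.01 × 0.008838 = 56.3 km

56.3 km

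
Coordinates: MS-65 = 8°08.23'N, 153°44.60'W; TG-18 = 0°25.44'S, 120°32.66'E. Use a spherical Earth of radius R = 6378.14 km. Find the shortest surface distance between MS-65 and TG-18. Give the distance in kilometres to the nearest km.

MS-65: φ = +8.13717°, λ = -153.74333°
TG-18: φ = -0.42400°, λ = +120.54433°
Δφ = -8.5612°,  Δλ = -85.7123°
a = sin²(Δφ/2) + cos φ₁ cos φ₂ sin²(Δλ/2) = 0.463519
c = 2·arcsin(√a) = 1.497770 rad = 85.8159°
d = R·c = 6378.14 × 1.497770 = 9553.0 km

9553 km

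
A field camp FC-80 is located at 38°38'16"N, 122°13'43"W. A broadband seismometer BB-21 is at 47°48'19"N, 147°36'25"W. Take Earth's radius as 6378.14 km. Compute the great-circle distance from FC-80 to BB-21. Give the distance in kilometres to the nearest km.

2283 km

FC-80: φ = +38.63778°, λ = -122.22861°
BB-21: φ = +47.80528°, λ = -147.60694°
Δφ = 9.1675°,  Δλ = -25.3783°
a = sin²(Δφ/2) + cos φ₁ cos φ₂ sin²(Δλ/2) = 0.031701
c = 2·arcsin(√a) = 0.358003 rad = 20.5121°
d = R·c = 6378.14 × 0.358003 = 2283.4 km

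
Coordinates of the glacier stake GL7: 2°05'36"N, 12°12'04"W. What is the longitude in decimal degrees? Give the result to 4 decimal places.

12° + 12′/60 + 4″/3600 = 12 + 0.20000 + 0.00111 = 12.2011°

12.2011°W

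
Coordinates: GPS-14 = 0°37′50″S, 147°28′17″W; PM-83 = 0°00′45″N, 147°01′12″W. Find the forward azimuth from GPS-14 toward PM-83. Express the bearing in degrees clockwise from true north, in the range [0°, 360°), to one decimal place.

35.1°

GPS-14: φ = -0.63056°, λ = -147.47139°
PM-83: φ = +0.01250°, λ = -147.02000°
Δλ = 0.4514°
y = sin Δλ · cos φ₂ = 0.007878
x = cos φ₁ sin φ₂ − sin φ₁ cos φ₂ cos Δλ = 0.011223
θ = atan2(y, x) = 35.0678° → 35.0678° (mod 360°)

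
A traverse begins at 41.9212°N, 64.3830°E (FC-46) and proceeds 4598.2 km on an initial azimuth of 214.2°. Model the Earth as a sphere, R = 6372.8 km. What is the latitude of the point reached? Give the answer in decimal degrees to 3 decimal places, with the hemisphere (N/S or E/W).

δ = d/R = 4598.2/6372.8 = 0.721535 rad
φ₂ = arcsin(sin φ₁ cos δ + cos φ₁ sin δ cos θ)
   = arcsin(0.66811·0.75079 + 0.74406·0.66054·-0.82708) = 5.45791°
λ₂ = λ₁ + atan2(sin θ sin δ cos φ₁, cos δ − sin φ₁ sin φ₂) = 42.48420°

5.458°N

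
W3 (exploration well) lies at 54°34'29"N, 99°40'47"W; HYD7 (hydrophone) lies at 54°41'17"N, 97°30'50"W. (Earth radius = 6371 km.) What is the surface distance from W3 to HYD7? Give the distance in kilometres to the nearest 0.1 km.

W3: φ = +54.57472°, λ = -99.67972°
HYD7: φ = +54.68806°, λ = -97.51389°
Δφ = 0.1133°,  Δλ = 2.1658°
a = sin²(Δφ/2) + cos φ₁ cos φ₂ sin²(Δλ/2) = 0.000121
c = 2·arcsin(√a) = 0.021969 rad = 1.2587°
d = R·c = 6371 × 0.021969 = 140.0 km

140.0 km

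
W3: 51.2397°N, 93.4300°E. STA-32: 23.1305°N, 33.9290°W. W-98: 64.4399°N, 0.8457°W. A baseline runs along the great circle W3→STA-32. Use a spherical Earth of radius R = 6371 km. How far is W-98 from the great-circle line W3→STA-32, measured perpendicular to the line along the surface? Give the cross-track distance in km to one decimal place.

883.7 km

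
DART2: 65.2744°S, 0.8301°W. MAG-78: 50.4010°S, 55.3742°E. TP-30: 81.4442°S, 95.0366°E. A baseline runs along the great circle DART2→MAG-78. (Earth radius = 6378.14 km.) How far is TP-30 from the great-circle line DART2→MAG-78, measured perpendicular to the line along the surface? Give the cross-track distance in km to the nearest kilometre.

δ₁₃ = central angle DART2→TP-30 = 0.469372 rad  (haversine)
θ₁₃ = bearing DART2→TP-30 = 160.902°,  θ₁₂ = bearing DART2→MAG-78 = 90.027°
dₓₜ = R·arcsin(sin δ₁₃ · sin(θ₁₃ − θ₁₂)) = 6378.14·arcsin(0.45233·sin(70.876°)) = 2816.415 km
|dₓₜ| = 2816.415 km

2816 km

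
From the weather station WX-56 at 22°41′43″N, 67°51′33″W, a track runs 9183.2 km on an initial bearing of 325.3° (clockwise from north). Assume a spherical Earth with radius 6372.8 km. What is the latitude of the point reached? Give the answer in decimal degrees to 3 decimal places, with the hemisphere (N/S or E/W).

53.326°N

WX-56: φ = +22.69528°, λ = -67.85917°
δ = d/R = 9183.2/6372.8 = 1.440999 rad
φ₂ = arcsin(sin φ₁ cos δ + cos φ₁ sin δ cos θ)
   = arcsin(0.38583·0.12943 + 0.92257·0.99159·0.82214) = 53.32576°
λ₂ = λ₁ + atan2(sin θ sin δ cos φ₁, cos δ − sin φ₁ sin φ₂) = -176.92800°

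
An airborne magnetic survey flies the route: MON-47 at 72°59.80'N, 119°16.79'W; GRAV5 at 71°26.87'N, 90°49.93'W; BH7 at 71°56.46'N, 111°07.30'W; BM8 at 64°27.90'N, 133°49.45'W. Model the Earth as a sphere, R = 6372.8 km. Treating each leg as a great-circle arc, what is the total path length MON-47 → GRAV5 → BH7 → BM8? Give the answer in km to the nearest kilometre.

MON-47: φ = +72.99667°, λ = -119.27983°
GRAV5: φ = +71.44783°, λ = -90.83217°
BH7: φ = +71.94100°, λ = -111.12167°
BM8: φ = +64.46500°, λ = -133.82417°
MON-47→GRAV5: c = 0.152462 rad, d = 971.61 km
GRAV5→BH7: c = 0.111024 rad, d = 707.53 km
BH7→BM8: c = 0.194491 rad, d = 1239.45 km
Total = 971.61 + 707.53 + 1239.45 = 2918.60 km

2919 km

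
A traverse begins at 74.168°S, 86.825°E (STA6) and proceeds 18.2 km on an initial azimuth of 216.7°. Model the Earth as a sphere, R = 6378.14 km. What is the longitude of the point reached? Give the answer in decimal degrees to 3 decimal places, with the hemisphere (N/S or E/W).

δ = d/R = 18.2/6378.14 = 0.002853 rad
φ₂ = arcsin(sin φ₁ cos δ + cos φ₁ sin δ cos θ)
   = arcsin(-0.96207·1.00000 + 0.27282·0.00285·-0.80178) = -74.29879°
λ₂ = λ₁ + atan2(sin θ sin δ cos φ₁, cos δ − sin φ₁ sin φ₂) = 86.46395°

86.464°E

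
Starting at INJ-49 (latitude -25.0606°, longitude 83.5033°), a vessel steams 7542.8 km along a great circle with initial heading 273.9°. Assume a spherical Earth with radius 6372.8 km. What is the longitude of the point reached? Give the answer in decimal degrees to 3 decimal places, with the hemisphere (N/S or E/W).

δ = d/R = 7542.8/6372.8 = 1.183593 rad
φ₂ = arcsin(sin φ₁ cos δ + cos φ₁ sin δ cos θ)
   = arcsin(-0.42358·0.37760 + 0.90586·0.92597·0.06802) = -5.90571°
λ₂ = λ₁ + atan2(sin θ sin δ cos φ₁, cos δ − sin φ₁ sin φ₂) = 15.26195°

15.262°E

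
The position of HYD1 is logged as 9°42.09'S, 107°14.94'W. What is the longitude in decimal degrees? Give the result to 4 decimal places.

107° + 14.94′/60 = 107 + 0.24900 = 107.2490°

107.2490°W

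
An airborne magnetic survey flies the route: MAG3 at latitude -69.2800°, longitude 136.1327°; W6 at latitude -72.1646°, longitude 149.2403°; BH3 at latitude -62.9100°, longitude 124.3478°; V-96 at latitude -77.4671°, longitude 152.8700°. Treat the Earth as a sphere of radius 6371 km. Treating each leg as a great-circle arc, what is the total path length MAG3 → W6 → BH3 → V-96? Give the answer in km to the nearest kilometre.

3931 km

MAG3→W6: c = 0.090479 rad, d = 576.44 km
W6→BH3: c = 0.228418 rad, d = 1455.25 km
BH3→V-96: c = 0.298073 rad, d = 1899.02 km
Total = 576.44 + 1455.25 + 1899.02 = 3930.72 km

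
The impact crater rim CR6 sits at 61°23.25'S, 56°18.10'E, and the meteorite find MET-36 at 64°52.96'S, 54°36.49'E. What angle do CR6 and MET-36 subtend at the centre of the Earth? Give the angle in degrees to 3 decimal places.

3.578°

CR6: φ = -61.38750°, λ = +56.30167°
MET-36: φ = -64.88267°, λ = +54.60817°
Δφ = -3.4952°,  Δλ = -1.6935°
a = sin²(Δφ/2) + cos φ₁ cos φ₂ sin²(Δλ/2) = 0.000974
c = 2·arcsin(√a) = 0.062442 rad = 3.5776°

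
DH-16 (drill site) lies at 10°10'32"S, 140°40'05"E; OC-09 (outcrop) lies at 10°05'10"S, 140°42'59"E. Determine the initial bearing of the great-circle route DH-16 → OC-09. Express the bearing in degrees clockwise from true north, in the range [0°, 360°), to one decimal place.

28.0°

DH-16: φ = -10.17556°, λ = +140.66806°
OC-09: φ = -10.08611°, λ = +140.71639°
Δλ = 0.0483°
y = sin Δλ · cos φ₂ = 0.000831
x = cos φ₁ sin φ₂ − sin φ₁ cos φ₂ cos Δλ = 0.001561
θ = atan2(y, x) = 28.0149° → 28.0149° (mod 360°)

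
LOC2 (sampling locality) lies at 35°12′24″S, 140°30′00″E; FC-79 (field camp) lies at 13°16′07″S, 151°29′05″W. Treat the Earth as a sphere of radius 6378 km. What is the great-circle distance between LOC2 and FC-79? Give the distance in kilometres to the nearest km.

7183 km

LOC2: φ = -35.20667°, λ = +140.50000°
FC-79: φ = -13.26861°, λ = -151.48472°
Δφ = 21.9381°,  Δλ = 68.0153°
a = sin²(Δφ/2) + cos φ₁ cos φ₂ sin²(Δλ/2) = 0.284981
c = 2·arcsin(√a) = 1.126262 rad = 64.5300°
d = R·c = 6378 × 1.126262 = 7183.3 km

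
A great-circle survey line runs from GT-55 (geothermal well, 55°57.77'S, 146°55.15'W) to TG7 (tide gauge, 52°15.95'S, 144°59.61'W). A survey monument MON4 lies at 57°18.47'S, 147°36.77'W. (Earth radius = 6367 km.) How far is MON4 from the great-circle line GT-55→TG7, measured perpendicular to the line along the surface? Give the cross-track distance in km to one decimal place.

6.0 km

GT-55: φ = -55.96283°, λ = -146.91917°
TG7: φ = -52.26583°, λ = -144.99350°
MON4: φ = -57.30783°, λ = -147.61283°
δ₁₃ = central angle GT-55→MON4 = 0.024400 rad  (haversine)
θ₁₃ = bearing GT-55→MON4 = 195.546°,  θ₁₂ = bearing GT-55→TG7 = 17.763°
dₓₜ = R·arcsin(sin δ₁₃ · sin(θ₁₃ − θ₁₂)) = 6367·arcsin(0.02440·sin(177.783°)) = 6.009 km
|dₓₜ| = 6.009 km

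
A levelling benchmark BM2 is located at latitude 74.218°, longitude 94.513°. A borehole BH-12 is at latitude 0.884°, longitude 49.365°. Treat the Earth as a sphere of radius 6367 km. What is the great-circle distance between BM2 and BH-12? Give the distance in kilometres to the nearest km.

Δφ = -73.3340°,  Δλ = -45.1480°
a = sin²(Δφ/2) + cos φ₁ cos φ₂ sin²(Δλ/2) = 0.396678
c = 2·arcsin(√a) = 1.362653 rad = 78.0743°
d = R·c = 6367 × 1.362653 = 8676.0 km

8676 km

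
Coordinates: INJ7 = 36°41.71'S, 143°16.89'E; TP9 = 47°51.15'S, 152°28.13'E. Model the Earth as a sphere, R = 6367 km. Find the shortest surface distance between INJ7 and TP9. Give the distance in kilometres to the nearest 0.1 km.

1449.5 km

INJ7: φ = -36.69517°, λ = +143.28150°
TP9: φ = -47.85250°, λ = +152.46883°
Δφ = -11.1573°,  Δλ = 9.1873°
a = sin²(Δφ/2) + cos φ₁ cos φ₂ sin²(Δλ/2) = 0.012901
c = 2·arcsin(√a) = 0.227660 rad = 13.0440°
d = R·c = 6367 × 0.227660 = 1449.5 km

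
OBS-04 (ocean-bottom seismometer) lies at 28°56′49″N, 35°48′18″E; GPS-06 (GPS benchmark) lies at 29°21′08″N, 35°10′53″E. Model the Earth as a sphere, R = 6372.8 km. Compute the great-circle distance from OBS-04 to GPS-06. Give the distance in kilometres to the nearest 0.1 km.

75.5 km

OBS-04: φ = +28.94694°, λ = +35.80500°
GPS-06: φ = +29.35222°, λ = +35.18139°
Δφ = 0.4053°,  Δλ = -0.6236°
a = sin²(Δφ/2) + cos φ₁ cos φ₂ sin²(Δλ/2) = 0.000035
c = 2·arcsin(√a) = 0.011849 rad = 0.6789°
d = R·c = 6372.8 × 0.011849 = 75.5 km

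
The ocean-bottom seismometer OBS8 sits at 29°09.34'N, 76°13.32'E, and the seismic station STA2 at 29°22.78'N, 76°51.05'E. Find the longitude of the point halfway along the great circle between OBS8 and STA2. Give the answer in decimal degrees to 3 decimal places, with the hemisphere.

76.536°E

OBS8: φ = +29.15567°, λ = +76.22200°
STA2: φ = +29.37967°, λ = +76.85083°
Bx = cos φ₂ cos Δλ = 0.871335,  By = cos φ₂ sin Δλ = 0.009563
φₘ = atan2(sin φ₁ + sin φ₂, √((cos φ₁ + Bx)² + By²)) = 29.26803°
λₘ = λ₁ + atan2(By, cos φ₁ + Bx) = 76.53607°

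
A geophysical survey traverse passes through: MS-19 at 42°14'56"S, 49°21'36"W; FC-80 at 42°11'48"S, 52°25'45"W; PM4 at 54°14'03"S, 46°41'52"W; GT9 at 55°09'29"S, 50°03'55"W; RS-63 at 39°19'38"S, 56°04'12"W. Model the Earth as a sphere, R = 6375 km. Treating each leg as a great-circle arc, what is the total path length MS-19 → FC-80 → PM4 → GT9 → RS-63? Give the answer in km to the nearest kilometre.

MS-19: φ = -42.24889°, λ = -49.36000°
FC-80: φ = -42.19667°, λ = -52.42917°
PM4: φ = -54.23417°, λ = -46.69778°
GT9: φ = -55.15806°, λ = -50.06528°
RS-63: φ = -39.32722°, λ = -56.07000°
MS-19→FC-80: c = 0.039677 rad, d = 252.94 km
FC-80→PM4: c = 0.220232 rad, d = 1403.98 km
PM4→GT9: c = 0.037594 rad, d = 239.66 km
GT9→RS-63: c = 0.285054 rad, d = 1817.22 km
Total = 252.94 + 1403.98 + 239.66 + 1817.22 = 3713.80 km

3714 km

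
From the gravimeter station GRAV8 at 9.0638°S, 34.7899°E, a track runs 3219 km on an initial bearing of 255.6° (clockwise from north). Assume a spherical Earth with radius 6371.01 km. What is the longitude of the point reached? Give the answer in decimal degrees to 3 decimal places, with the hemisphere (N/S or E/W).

5.772°E

δ = d/R = 3219/6371.01 = 0.505257 rad
φ₂ = arcsin(sin φ₁ cos δ + cos φ₁ sin δ cos θ)
   = arcsin(-0.15753·0.87505 + 0.98751·0.48403·-0.24869) = -14.87560°
λ₂ = λ₁ + atan2(sin θ sin δ cos φ₁, cos δ − sin φ₁ sin φ₂) = 5.77197°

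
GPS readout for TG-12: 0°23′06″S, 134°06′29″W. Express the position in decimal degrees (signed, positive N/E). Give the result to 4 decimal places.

-0.3850°, -134.1081°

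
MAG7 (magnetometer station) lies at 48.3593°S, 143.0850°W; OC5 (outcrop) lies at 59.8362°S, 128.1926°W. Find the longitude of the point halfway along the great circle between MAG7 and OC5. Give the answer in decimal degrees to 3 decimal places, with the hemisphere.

136.678°W

Bx = cos φ₂ cos Δλ = 0.485596,  By = cos φ₂ sin Δλ = 0.129138
φₘ = atan2(sin φ₁ + sin φ₂, √((cos φ₁ + Bx)² + By²)) = -54.32346°
λₘ = λ₁ + atan2(By, cos φ₁ + Bx) = -136.67816°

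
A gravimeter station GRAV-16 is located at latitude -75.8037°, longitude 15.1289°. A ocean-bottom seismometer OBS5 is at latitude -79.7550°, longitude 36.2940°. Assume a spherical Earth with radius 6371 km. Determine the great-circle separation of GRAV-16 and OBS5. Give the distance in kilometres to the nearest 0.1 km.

Δφ = -3.9513°,  Δλ = 21.1651°
a = sin²(Δφ/2) + cos φ₁ cos φ₂ sin²(Δλ/2) = 0.002660
c = 2·arcsin(√a) = 0.103190 rad = 5.9124°
d = R·c = 6371 × 0.103190 = 657.4 km

657.4 km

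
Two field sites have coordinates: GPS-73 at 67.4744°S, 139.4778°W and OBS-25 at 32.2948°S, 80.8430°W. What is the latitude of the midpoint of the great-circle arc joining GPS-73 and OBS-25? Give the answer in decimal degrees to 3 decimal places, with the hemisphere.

53.099°S

Bx = cos φ₂ cos Δλ = 0.439977,  By = cos φ₂ sin Δλ = 0.721783
φₘ = atan2(sin φ₁ + sin φ₂, √((cos φ₁ + Bx)² + By²)) = -53.09905°
λₘ = λ₁ + atan2(By, cos φ₁ + Bx) = -98.22909°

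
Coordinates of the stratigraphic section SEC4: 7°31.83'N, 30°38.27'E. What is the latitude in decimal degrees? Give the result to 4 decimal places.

7° + 31.83′/60 = 7 + 0.53050 = 7.5305°

7.5305°N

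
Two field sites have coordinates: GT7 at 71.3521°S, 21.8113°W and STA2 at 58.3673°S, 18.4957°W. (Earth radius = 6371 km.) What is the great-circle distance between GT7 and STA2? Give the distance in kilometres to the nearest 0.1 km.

1451.8 km

Δφ = 12.9848°,  Δλ = 3.3156°
a = sin²(Δφ/2) + cos φ₁ cos φ₂ sin²(Δλ/2) = 0.012926
c = 2·arcsin(√a) = 0.227873 rad = 13.0562°
d = R·c = 6371 × 0.227873 = 1451.8 km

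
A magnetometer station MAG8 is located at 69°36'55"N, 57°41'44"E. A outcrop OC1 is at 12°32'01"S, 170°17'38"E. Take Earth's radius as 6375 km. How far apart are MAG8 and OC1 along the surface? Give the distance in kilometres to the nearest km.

MAG8: φ = +69.61528°, λ = +57.69556°
OC1: φ = -12.53361°, λ = +170.29389°
Δφ = -82.1489°,  Δλ = 112.5983°
a = sin²(Δφ/2) + cos φ₁ cos φ₂ sin²(Δλ/2) = 0.667041
c = 2·arcsin(√a) = 1.911427 rad = 109.5167°
d = R·c = 6375 × 1.911427 = 12185.3 km

12185 km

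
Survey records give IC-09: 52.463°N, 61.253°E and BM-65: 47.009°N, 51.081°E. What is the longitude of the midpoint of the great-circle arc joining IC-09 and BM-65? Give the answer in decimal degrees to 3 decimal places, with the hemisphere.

Bx = cos φ₂ cos Δλ = 0.671166,  By = cos φ₂ sin Δλ = -0.120423
φₘ = atan2(sin φ₁ + sin φ₂, √((cos φ₁ + Bx)² + By²)) = 49.84709°
λₘ = λ₁ + atan2(By, cos φ₁ + Bx) = 55.88023°

55.880°E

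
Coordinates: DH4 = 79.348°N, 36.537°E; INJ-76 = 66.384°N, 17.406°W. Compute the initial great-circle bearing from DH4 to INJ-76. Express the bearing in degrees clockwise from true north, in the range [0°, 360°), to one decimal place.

259.1°

Δλ = -53.9430°
y = sin Δλ · cos φ₂ = -0.323862
x = cos φ₁ sin φ₂ − sin φ₁ cos φ₂ cos Δλ = -0.062366
θ = atan2(y, x) = -100.9000° → 259.1000° (mod 360°)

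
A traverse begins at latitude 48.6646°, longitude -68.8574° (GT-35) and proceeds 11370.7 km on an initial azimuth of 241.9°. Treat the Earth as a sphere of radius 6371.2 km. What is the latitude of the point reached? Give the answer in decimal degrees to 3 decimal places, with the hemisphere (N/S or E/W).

27.606°S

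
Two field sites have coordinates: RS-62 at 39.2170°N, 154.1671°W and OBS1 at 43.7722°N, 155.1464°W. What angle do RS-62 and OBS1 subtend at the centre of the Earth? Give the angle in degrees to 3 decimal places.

Δφ = 4.5552°,  Δλ = -0.9793°
a = sin²(Δφ/2) + cos φ₁ cos φ₂ sin²(Δλ/2) = 0.001620
c = 2·arcsin(√a) = 0.080526 rad = 4.6138°

4.614°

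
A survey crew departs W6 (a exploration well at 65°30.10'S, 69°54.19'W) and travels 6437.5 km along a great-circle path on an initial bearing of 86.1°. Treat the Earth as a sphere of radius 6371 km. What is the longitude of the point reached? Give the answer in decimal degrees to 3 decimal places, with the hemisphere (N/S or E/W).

W6: φ = -65.50167°, λ = -69.90317°
δ = d/R = 6437.5/6371 = 1.010438 rad
φ₂ = arcsin(sin φ₁ cos δ + cos φ₁ sin δ cos θ)
   = arcsin(-0.90997·0.53149 + 0.41467·0.84706·0.06802) = -27.37106°
λ₂ = λ₁ + atan2(sin θ sin δ cos φ₁, cos δ − sin φ₁ sin φ₂) = 2.20562°

2.206°E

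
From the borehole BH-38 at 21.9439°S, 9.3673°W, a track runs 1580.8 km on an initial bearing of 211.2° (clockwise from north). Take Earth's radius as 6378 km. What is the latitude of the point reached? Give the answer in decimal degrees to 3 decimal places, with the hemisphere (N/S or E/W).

δ = d/R = 1580.8/6378 = 0.247852 rad
φ₂ = arcsin(sin φ₁ cos δ + cos φ₁ sin δ cos θ)
   = arcsin(-0.37370·0.96944 + 0.92755·0.24532·-0.85536) = -33.84278°
λ₂ = λ₁ + atan2(sin θ sin δ cos φ₁, cos δ − sin φ₁ sin φ₂) = -18.16857°

33.843°S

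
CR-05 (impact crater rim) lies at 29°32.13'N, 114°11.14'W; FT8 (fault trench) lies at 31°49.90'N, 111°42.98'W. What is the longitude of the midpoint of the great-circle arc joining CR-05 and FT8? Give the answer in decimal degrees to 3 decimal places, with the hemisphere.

112.966°W

CR-05: φ = +29.53550°, λ = -114.18567°
FT8: φ = +31.83167°, λ = -111.71633°
Bx = cos φ₂ cos Δλ = 0.848812,  By = cos φ₂ sin Δλ = 0.036605
φₘ = atan2(sin φ₁ + sin φ₂, √((cos φ₁ + Bx)² + By²)) = 30.68942°
λₘ = λ₁ + atan2(By, cos φ₁ + Bx) = -112.96568°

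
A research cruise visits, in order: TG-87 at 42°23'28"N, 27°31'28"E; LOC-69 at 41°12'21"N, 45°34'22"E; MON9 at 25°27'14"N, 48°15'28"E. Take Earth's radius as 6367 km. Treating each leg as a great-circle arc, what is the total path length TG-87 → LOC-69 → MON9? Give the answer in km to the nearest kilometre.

TG-87: φ = +42.39111°, λ = +27.52444°
LOC-69: φ = +41.20583°, λ = +45.57278°
MON9: φ = +25.45389°, λ = +48.25778°
TG-87→LOC-69: c = 0.235296 rad, d = 1498.13 km
LOC-69→MON9: c = 0.277657 rad, d = 1767.84 km
Total = 1498.13 + 1767.84 = 3265.97 km

3266 km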